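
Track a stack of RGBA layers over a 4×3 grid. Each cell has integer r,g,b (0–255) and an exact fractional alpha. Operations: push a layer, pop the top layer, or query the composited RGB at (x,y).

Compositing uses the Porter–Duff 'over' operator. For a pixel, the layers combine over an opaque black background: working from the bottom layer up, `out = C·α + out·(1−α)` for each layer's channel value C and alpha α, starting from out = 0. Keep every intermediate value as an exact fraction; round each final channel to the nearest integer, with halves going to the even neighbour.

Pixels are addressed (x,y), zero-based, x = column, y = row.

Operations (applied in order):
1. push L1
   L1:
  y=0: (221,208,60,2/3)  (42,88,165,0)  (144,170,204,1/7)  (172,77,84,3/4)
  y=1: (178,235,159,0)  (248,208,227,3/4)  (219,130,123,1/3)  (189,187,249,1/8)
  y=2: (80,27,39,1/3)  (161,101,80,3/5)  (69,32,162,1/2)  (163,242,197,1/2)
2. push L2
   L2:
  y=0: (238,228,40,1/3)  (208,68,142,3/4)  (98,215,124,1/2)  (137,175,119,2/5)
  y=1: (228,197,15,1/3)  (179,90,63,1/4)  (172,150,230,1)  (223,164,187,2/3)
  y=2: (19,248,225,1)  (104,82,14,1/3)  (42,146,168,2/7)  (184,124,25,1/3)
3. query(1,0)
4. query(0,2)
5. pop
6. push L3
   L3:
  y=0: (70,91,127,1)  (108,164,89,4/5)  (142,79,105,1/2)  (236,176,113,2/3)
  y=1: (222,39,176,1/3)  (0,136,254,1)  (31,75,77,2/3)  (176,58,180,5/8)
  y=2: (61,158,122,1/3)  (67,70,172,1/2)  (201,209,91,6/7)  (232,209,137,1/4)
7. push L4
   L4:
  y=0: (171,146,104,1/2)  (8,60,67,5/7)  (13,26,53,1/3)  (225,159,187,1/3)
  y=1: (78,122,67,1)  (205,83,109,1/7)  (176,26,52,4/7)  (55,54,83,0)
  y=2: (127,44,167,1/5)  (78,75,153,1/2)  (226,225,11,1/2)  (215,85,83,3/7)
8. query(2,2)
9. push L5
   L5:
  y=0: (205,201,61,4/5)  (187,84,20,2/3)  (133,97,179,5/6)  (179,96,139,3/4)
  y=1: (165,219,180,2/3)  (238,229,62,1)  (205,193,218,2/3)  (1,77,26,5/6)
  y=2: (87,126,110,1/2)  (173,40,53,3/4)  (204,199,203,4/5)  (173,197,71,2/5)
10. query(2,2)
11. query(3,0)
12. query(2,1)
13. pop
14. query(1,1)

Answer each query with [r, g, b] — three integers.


query (1,0) [L1,L2] — begin 0,0,0
+L1 (α=0) → [0, 0, 0]
+L2 (α=3/4) → [156, 51, 213/2]
= [156, 51, 106]

at x=0,y=2 over L1,L2:
after L1 α=1/3: [80/3, 9, 13]
after L2 α=1: [19, 248, 225]
→ [19, 248, 225]

query (2,2) [L1,L3,L4] — begin 0,0,0
after L1 α=1/2: [69/2, 16, 81]
after L3 α=6/7: [2481/14, 1270/7, 627/7]
after L4 α=1/2: [5645/28, 2845/14, 352/7]
→ [202, 203, 50]

query (2,2) [L1,L3,L4,L5] — begin 0,0,0
L1 α=1/2: [69/2, 16, 81]
L3 α=6/7: [2481/14, 1270/7, 627/7]
L4 α=1/2: [5645/28, 2845/14, 352/7]
L5 α=4/5: [28493/140, 13989/70, 6036/35]
→ [204, 200, 172]

query (3,0) [L1,L3,L4,L5] — begin 0,0,0
+L1 (α=3/4) → [129, 231/4, 63]
+L3 (α=2/3) → [601/3, 1639/12, 289/3]
+L4 (α=1/3) → [1877/9, 2593/18, 1139/9]
+L5 (α=3/4) → [3355/18, 7777/72, 1223/9]
= [186, 108, 136]

at x=2,y=1 over L1,L3,L4,L5:
after L1 α=1/3: [73, 130/3, 41]
after L3 α=2/3: [45, 580/9, 65]
after L4 α=4/7: [839/7, 892/21, 403/7]
after L5 α=2/3: [3709/21, 8998/63, 3455/21]
→ [177, 143, 165]

(1,1) stack=L1,L3,L4; from [0,0,0]:
after L1 α=3/4: [186, 156, 681/4]
after L3 α=1: [0, 136, 254]
after L4 α=1/7: [205/7, 899/7, 1633/7]
rounded: [29, 128, 233]


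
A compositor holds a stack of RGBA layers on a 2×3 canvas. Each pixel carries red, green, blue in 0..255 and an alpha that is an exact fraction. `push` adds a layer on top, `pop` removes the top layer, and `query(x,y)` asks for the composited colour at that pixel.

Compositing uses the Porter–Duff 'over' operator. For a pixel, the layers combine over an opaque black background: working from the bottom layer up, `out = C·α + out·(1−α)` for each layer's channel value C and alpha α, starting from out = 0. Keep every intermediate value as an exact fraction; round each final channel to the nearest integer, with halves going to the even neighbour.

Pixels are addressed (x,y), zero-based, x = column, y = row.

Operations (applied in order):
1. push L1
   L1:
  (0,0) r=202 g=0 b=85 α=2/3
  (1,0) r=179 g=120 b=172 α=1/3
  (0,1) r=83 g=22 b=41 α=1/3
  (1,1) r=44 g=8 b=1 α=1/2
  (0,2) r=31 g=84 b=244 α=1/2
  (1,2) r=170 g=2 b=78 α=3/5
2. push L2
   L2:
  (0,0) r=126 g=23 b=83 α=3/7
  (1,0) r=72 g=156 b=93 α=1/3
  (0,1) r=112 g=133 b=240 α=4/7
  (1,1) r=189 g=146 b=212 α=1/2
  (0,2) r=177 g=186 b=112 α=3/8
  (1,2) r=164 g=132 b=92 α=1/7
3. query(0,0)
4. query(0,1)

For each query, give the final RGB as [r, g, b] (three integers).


query (0,0) [L1,L2] — begin 0,0,0
+L1 (α=2/3) → [404/3, 0, 170/3]
+L2 (α=3/7) → [2750/21, 69/7, 1427/21]
→ [131, 10, 68]

(0,1) stack=L1,L2; from [0,0,0]:
L1 α=1/3: [83/3, 22/3, 41/3]
L2 α=4/7: [531/7, 554/7, 143]
rounded: [76, 79, 143]


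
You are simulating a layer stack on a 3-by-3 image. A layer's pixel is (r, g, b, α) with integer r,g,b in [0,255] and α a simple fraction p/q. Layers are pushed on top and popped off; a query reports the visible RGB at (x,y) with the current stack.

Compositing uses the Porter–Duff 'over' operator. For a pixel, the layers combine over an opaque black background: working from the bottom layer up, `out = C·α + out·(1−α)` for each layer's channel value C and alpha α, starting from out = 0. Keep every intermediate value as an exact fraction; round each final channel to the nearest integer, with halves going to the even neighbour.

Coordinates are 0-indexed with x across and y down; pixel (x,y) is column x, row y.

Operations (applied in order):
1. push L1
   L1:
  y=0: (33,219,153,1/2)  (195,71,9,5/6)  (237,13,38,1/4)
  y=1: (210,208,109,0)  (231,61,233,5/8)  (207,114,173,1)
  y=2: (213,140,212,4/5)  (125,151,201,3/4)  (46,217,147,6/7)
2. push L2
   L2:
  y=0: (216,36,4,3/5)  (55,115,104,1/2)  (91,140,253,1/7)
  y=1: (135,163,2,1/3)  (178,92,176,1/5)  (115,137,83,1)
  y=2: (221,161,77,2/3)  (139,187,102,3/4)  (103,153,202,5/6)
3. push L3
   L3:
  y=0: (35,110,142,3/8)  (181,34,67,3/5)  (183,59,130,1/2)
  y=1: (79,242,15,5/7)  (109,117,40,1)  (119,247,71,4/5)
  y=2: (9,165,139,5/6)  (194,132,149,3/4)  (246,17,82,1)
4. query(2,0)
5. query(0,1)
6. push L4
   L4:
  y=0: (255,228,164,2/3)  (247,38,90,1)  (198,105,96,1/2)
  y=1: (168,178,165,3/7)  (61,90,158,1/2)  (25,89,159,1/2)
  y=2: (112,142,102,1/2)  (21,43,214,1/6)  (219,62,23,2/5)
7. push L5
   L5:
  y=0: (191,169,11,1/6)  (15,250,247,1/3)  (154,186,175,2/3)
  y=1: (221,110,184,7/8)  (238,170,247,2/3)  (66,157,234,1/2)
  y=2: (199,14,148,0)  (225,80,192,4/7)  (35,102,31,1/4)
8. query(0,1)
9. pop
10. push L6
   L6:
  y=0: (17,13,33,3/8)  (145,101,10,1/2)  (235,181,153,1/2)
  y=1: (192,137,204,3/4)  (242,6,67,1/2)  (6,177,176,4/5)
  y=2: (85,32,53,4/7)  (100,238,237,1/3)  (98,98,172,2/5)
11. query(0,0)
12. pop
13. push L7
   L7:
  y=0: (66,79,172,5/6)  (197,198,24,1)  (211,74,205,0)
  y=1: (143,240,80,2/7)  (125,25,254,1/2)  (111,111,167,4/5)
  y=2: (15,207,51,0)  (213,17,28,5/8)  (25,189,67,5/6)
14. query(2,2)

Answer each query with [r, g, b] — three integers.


(2,0) stack=L1,L2,L3; from [0,0,0]:
+L1 (α=1/4) → [237/4, 13/4, 19/2]
+L2 (α=1/7) → [893/14, 319/14, 310/7]
+L3 (α=1/2) → [3455/28, 1145/28, 610/7]
= [123, 41, 87]

query (0,1) [L1,L2,L3] — begin 0,0,0
after L1 α=0: [0, 0, 0]
after L2 α=1/3: [45, 163/3, 2/3]
after L3 α=5/7: [485/7, 3956/21, 229/21]
rounded: [69, 188, 11]

(0,1) stack=L1,L2,L3,L4,L5; from [0,0,0]:
after L1 α=0: [0, 0, 0]
after L2 α=1/3: [45, 163/3, 2/3]
after L3 α=5/7: [485/7, 3956/21, 229/21]
after L4 α=3/7: [5468/49, 27038/147, 11311/147]
after L5 α=7/8: [81271/392, 35057/294, 200647/1176]
= [207, 119, 171]

(0,0) stack=L1,L2,L3,L4,L6; from [0,0,0]:
+L1 (α=1/2) → [33/2, 219/2, 153/2]
+L2 (α=3/5) → [681/5, 327/5, 33]
+L3 (α=3/8) → [393/4, 657/8, 591/8]
+L4 (α=2/3) → [811/4, 1435/8, 3215/24]
+L6 (α=3/8) → [4259/32, 7487/64, 18451/192]
→ [133, 117, 96]

at x=2,y=2 over L1,L2,L3,L4,L7:
+L1 (α=6/7) → [276/7, 186, 126]
+L2 (α=5/6) → [3881/42, 317/2, 568/3]
+L3 (α=1) → [246, 17, 82]
+L4 (α=2/5) → [1176/5, 35, 292/5]
+L7 (α=5/6) → [1801/30, 490/3, 1967/30]
rounded: [60, 163, 66]


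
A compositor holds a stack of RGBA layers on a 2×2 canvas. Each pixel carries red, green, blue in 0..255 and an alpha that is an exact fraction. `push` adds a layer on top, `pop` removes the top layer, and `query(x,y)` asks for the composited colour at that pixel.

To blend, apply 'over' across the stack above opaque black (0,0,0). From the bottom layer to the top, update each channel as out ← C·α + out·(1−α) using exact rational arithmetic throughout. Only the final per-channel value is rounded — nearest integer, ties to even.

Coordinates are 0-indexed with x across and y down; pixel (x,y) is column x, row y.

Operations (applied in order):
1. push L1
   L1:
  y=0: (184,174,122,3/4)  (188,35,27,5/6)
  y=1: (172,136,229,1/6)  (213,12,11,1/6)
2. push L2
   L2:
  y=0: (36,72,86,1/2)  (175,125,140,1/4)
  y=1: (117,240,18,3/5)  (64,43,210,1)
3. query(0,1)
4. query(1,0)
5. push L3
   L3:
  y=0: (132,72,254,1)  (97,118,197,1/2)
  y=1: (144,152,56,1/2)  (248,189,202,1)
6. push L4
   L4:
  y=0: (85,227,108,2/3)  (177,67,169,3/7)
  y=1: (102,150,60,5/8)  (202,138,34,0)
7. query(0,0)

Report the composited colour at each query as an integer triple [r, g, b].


at x=0,y=1 over L1,L2:
L1 α=1/6: [86/3, 68/3, 229/6]
L2 α=3/5: [245/3, 2296/15, 391/15]
= [82, 153, 26]

at x=1,y=0 over L1,L2:
after L1 α=5/6: [470/3, 175/6, 45/2]
after L2 α=1/4: [645/4, 425/8, 415/8]
→ [161, 53, 52]

query (0,0) [L1,L2,L3,L4] — begin 0,0,0
+L1 (α=3/4) → [138, 261/2, 183/2]
+L2 (α=1/2) → [87, 405/4, 355/4]
+L3 (α=1) → [132, 72, 254]
+L4 (α=2/3) → [302/3, 526/3, 470/3]
rounded: [101, 175, 157]


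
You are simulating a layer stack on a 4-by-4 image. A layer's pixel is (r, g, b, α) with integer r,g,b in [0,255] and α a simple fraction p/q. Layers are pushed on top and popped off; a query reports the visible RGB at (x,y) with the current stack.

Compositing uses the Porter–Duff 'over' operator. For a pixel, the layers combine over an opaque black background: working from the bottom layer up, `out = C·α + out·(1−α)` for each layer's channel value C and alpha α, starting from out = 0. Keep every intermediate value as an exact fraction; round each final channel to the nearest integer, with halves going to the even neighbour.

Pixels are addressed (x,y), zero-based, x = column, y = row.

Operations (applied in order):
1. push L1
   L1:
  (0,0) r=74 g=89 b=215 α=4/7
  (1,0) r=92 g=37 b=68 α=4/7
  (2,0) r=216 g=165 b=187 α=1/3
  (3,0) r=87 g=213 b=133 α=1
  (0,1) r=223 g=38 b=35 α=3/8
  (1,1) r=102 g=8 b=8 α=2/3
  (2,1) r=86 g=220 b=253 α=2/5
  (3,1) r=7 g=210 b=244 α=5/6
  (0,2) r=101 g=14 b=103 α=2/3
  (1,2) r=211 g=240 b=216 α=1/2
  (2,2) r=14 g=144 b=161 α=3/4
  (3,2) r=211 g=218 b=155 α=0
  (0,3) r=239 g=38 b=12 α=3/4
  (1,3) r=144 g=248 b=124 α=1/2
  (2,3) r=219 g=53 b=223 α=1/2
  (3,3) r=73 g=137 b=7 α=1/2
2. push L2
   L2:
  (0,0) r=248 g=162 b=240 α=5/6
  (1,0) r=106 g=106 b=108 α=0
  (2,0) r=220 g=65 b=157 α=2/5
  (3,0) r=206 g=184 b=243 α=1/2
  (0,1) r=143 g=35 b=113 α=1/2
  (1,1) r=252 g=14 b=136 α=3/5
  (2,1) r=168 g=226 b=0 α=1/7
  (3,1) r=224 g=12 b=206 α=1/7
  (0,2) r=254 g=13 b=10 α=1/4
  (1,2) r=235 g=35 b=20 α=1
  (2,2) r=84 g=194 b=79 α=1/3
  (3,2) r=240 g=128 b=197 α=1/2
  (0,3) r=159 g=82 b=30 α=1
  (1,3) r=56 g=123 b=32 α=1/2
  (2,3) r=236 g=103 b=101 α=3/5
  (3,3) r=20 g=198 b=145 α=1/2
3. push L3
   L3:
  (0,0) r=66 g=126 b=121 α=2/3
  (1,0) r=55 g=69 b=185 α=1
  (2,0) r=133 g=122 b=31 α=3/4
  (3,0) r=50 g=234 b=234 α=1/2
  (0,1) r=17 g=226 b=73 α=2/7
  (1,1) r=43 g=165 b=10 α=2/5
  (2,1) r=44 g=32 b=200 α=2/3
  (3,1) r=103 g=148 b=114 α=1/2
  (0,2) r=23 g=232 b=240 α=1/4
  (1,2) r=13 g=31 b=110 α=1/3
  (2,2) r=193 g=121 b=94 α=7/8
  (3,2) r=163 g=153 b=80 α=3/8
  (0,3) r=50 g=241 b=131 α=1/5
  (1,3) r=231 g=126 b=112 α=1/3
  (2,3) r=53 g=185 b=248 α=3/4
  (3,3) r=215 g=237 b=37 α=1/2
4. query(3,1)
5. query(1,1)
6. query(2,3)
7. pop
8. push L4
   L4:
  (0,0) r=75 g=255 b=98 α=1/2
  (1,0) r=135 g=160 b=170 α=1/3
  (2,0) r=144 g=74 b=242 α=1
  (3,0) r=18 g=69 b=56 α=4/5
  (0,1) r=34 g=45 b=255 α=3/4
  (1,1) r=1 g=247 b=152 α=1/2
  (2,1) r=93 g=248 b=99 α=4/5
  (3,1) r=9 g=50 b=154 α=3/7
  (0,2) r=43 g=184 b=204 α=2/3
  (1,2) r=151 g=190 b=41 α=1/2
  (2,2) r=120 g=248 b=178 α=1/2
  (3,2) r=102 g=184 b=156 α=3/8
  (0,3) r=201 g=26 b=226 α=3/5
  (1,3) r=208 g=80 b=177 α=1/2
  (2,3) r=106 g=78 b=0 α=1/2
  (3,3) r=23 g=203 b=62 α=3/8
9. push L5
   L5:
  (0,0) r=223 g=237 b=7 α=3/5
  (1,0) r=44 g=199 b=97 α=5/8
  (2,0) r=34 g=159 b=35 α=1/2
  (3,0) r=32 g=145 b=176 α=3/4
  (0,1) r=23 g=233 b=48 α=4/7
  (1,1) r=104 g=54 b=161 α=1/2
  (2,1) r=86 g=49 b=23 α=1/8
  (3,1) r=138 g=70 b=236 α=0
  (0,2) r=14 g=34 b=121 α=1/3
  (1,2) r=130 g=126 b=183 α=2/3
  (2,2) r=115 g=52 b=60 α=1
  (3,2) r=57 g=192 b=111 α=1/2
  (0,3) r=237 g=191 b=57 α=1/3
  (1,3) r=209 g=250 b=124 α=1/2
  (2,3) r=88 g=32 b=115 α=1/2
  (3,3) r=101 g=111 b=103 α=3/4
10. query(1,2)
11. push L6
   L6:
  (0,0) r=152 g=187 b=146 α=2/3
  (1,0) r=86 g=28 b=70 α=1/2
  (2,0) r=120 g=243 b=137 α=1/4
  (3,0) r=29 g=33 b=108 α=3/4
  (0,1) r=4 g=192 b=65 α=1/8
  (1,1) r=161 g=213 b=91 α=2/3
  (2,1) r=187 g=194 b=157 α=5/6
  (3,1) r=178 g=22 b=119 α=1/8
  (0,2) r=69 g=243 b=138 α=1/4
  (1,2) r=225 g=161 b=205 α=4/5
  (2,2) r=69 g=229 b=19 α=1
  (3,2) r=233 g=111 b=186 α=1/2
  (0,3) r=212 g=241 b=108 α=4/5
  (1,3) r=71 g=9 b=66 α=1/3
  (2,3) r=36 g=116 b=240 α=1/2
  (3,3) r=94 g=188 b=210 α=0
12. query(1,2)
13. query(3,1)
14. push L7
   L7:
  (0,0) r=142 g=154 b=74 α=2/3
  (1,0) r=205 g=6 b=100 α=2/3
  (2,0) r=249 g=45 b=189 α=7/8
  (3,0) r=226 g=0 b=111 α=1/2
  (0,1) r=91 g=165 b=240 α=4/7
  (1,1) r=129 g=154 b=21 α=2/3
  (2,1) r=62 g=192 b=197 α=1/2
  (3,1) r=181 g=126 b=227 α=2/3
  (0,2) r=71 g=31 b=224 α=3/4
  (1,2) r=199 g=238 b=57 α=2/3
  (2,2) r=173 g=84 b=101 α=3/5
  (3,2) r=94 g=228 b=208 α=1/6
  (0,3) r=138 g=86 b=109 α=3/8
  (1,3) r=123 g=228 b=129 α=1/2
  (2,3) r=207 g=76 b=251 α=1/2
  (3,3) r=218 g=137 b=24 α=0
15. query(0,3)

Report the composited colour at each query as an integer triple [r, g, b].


(3,1) stack=L1,L2,L3; from [0,0,0]:
after L1 α=5/6: [35/6, 175, 610/3]
after L2 α=1/7: [37, 1062/7, 1426/7]
after L3 α=1/2: [70, 1049/7, 1112/7]
rounded: [70, 150, 159]

query (1,1) [L1,L2,L3] — begin 0,0,0
+L1 (α=2/3) → [68, 16/3, 16/3]
+L2 (α=3/5) → [892/5, 158/15, 1256/15]
+L3 (α=2/5) → [3106/25, 1808/25, 1356/25]
= [124, 72, 54]

at x=2,y=3 over L1,L2,L3:
+L1 (α=1/2) → [219/2, 53/2, 223/2]
+L2 (α=3/5) → [927/5, 362/5, 526/5]
+L3 (α=3/4) → [861/10, 3137/20, 2123/10]
= [86, 157, 212]

at x=1,y=2 over L1,L2,L4,L5:
after L1 α=1/2: [211/2, 120, 108]
after L2 α=1: [235, 35, 20]
after L4 α=1/2: [193, 225/2, 61/2]
after L5 α=2/3: [151, 243/2, 793/6]
rounded: [151, 122, 132]

query (1,2) [L1,L2,L4,L5,L6] — begin 0,0,0
L1 α=1/2: [211/2, 120, 108]
L2 α=1: [235, 35, 20]
L4 α=1/2: [193, 225/2, 61/2]
L5 α=2/3: [151, 243/2, 793/6]
L6 α=4/5: [1051/5, 1531/10, 5713/30]
= [210, 153, 190]

(3,1) stack=L1,L2,L4,L5,L6; from [0,0,0]:
after L1 α=5/6: [35/6, 175, 610/3]
after L2 α=1/7: [37, 1062/7, 1426/7]
after L4 α=3/7: [25, 5298/49, 8938/49]
after L5 α=0: [25, 5298/49, 8938/49]
after L6 α=1/8: [353/8, 1363/14, 9771/56]
= [44, 97, 174]

(0,3) stack=L1,L2,L4,L5,L6,L7; from [0,0,0]:
+L1 (α=3/4) → [717/4, 57/2, 9]
+L2 (α=1) → [159, 82, 30]
+L4 (α=3/5) → [921/5, 242/5, 738/5]
+L5 (α=1/3) → [1009/5, 1439/15, 587/5]
+L6 (α=4/5) → [5249/25, 15899/75, 2747/25]
+L7 (α=3/8) → [7319/40, 19769/120, 2191/20]
= [183, 165, 110]


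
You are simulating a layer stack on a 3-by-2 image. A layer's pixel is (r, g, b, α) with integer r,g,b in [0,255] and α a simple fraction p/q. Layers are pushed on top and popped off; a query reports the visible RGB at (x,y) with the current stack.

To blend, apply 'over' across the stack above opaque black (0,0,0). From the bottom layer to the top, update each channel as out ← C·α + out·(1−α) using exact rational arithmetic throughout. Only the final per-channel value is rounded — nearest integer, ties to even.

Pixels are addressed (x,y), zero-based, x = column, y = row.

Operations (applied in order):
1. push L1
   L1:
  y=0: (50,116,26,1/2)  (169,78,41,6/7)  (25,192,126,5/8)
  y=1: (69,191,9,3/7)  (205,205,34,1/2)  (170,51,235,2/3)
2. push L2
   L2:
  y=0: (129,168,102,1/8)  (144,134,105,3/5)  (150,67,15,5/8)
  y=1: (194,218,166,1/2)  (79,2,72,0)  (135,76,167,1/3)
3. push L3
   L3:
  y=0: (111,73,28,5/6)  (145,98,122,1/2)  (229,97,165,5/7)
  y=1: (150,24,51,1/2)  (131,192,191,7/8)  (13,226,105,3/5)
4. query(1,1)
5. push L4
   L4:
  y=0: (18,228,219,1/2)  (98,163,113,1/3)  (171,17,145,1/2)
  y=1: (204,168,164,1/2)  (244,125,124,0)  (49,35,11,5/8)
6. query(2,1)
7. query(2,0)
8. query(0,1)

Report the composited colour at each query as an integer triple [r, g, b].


at x=1,y=1 over L1,L2,L3:
after L1 α=1/2: [205/2, 205/2, 17]
after L2 α=0: [205/2, 205/2, 17]
after L3 α=7/8: [2039/16, 2893/16, 677/4]
→ [127, 181, 169]

(2,1) stack=L1,L2,L3,L4; from [0,0,0]:
+L1 (α=2/3) → [340/3, 34, 470/3]
+L2 (α=1/3) → [1085/9, 48, 1441/9]
+L3 (α=3/5) → [2521/45, 774/5, 5717/45]
+L4 (α=5/8) → [1549/30, 3197/40, 3271/60]
→ [52, 80, 55]

at x=2,y=0 over L1,L2,L3,L4:
+L1 (α=5/8) → [125/8, 120, 315/4]
+L2 (α=5/8) → [6375/64, 695/8, 1245/32]
+L3 (α=5/7) → [6145/32, 2635/28, 14445/112]
+L4 (α=1/2) → [11617/64, 3111/56, 30685/224]
rounded: [182, 56, 137]

(0,1) stack=L1,L2,L3,L4; from [0,0,0]:
L1 α=3/7: [207/7, 573/7, 27/7]
L2 α=1/2: [1565/14, 2099/14, 1189/14]
L3 α=1/2: [3665/28, 2435/28, 1903/28]
L4 α=1/2: [9377/56, 7139/56, 6495/56]
rounded: [167, 127, 116]


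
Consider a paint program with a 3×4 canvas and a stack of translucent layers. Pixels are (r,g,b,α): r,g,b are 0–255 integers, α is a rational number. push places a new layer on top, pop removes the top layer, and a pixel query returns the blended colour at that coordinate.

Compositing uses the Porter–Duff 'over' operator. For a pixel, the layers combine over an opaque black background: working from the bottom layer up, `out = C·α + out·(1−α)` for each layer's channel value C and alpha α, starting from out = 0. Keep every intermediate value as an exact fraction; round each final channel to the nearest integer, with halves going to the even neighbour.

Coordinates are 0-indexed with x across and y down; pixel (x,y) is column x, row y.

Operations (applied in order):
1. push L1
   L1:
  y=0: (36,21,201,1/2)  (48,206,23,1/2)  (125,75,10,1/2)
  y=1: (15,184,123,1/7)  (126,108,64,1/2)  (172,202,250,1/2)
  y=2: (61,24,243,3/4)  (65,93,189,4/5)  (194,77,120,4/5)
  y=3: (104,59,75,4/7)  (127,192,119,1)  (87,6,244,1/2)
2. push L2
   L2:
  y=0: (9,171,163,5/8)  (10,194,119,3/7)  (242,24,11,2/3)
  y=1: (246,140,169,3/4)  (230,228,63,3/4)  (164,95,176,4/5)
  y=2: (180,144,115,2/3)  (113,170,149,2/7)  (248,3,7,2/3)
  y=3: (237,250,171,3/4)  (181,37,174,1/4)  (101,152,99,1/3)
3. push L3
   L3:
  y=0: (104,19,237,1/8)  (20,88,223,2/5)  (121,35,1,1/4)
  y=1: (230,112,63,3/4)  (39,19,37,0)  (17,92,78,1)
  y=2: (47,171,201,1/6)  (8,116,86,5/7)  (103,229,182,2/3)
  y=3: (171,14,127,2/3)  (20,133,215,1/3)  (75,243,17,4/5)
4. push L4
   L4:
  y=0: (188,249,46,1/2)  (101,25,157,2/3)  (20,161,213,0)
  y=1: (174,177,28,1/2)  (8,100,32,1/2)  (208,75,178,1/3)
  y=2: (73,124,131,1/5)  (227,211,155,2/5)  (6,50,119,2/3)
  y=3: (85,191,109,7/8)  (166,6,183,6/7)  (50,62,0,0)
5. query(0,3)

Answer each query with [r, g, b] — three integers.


(0,3) stack=L1,L2,L3,L4; from [0,0,0]:
L1 α=4/7: [416/7, 236/7, 300/7]
L2 α=3/4: [5393/28, 2743/14, 3891/28]
L3 α=2/3: [14969/84, 1045/14, 11003/84]
L4 α=7/8: [64949/672, 19763/112, 75095/672]
= [97, 176, 112]


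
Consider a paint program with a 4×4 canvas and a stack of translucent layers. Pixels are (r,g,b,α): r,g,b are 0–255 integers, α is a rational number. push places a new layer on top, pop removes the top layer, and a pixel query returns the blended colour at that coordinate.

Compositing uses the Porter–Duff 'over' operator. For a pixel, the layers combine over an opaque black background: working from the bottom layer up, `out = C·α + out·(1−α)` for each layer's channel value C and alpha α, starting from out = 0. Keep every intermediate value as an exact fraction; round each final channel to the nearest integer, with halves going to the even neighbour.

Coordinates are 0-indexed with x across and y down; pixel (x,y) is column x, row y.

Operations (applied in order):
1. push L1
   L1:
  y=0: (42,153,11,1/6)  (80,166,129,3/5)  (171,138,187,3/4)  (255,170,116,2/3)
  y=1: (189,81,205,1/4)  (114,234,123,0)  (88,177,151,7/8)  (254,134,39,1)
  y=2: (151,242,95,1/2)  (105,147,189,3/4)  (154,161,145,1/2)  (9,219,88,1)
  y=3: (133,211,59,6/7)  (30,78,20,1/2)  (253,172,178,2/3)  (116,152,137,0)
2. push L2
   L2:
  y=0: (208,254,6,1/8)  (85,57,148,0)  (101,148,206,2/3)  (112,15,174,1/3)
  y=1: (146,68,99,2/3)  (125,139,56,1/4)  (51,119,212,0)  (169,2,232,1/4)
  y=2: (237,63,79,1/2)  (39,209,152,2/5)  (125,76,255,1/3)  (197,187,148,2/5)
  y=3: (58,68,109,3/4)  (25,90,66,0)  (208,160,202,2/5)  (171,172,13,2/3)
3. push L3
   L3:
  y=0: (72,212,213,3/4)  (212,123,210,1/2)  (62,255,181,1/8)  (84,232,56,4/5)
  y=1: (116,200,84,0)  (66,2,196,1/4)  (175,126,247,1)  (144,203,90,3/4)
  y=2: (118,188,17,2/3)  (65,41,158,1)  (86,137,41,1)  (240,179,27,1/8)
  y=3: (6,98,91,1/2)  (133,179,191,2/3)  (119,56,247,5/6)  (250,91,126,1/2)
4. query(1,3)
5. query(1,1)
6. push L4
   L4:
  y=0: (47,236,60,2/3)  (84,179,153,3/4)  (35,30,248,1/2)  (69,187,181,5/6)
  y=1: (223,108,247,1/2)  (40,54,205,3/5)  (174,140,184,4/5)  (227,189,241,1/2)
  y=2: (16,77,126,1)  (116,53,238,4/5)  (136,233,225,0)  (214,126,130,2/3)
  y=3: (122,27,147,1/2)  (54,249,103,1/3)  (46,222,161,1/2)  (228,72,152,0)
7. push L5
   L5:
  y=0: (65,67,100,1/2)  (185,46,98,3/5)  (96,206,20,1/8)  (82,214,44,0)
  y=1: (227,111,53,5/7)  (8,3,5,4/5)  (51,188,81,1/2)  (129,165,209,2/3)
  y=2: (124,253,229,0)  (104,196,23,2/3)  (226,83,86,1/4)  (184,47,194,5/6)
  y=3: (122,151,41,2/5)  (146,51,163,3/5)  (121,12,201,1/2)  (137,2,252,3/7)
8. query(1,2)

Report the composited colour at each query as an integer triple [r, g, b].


query (1,3) [L1,L2,L3] — begin 0,0,0
L1 α=1/2: [15, 39, 10]
L2 α=0: [15, 39, 10]
L3 α=2/3: [281/3, 397/3, 392/3]
= [94, 132, 131]

query (1,1) [L1,L2,L3] — begin 0,0,0
+L1 (α=0) → [0, 0, 0]
+L2 (α=1/4) → [125/4, 139/4, 14]
+L3 (α=1/4) → [639/16, 425/16, 119/2]
= [40, 27, 60]

(1,2) stack=L1,L2,L3,L4,L5; from [0,0,0]:
after L1 α=3/4: [315/4, 441/4, 567/4]
after L2 α=2/5: [1257/20, 599/4, 2917/20]
after L3 α=1: [65, 41, 158]
after L4 α=4/5: [529/5, 253/5, 222]
after L5 α=2/3: [523/5, 2213/15, 268/3]
→ [105, 148, 89]


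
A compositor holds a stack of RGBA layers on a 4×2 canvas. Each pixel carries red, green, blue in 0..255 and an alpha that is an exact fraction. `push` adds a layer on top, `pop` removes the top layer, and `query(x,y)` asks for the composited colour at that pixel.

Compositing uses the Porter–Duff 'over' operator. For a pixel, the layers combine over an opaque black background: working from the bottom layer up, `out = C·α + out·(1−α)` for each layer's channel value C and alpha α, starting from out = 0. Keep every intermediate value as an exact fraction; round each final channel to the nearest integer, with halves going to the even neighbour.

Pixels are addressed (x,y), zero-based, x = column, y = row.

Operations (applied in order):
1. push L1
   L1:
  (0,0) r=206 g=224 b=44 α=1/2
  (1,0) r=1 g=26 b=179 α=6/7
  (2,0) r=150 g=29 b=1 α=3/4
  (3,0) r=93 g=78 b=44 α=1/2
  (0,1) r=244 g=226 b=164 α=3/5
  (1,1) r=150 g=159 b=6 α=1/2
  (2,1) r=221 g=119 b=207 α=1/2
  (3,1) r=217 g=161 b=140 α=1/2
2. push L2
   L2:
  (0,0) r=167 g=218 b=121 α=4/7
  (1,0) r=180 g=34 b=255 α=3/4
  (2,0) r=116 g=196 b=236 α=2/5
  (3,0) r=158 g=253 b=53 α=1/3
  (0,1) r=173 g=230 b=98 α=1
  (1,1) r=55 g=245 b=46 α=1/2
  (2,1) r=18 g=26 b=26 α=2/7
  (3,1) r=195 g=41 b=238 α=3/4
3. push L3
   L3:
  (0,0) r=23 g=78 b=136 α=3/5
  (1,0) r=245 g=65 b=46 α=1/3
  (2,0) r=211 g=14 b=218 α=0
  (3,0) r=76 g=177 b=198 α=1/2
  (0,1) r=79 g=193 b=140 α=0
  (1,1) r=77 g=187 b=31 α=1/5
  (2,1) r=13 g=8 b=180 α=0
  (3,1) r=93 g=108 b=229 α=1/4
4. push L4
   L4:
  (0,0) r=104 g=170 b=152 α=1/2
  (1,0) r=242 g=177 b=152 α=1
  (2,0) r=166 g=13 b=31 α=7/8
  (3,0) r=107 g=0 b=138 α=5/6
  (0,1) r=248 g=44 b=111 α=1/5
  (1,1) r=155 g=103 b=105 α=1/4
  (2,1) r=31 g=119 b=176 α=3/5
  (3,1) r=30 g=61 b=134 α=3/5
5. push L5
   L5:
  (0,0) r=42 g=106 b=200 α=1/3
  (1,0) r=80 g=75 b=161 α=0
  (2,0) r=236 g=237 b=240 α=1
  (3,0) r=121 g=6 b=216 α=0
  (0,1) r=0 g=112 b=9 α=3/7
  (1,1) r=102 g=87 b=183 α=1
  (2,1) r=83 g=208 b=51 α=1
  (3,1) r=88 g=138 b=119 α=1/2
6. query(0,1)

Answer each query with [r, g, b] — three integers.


(0,1) stack=L1,L2,L3,L4,L5; from [0,0,0]:
after L1 α=3/5: [732/5, 678/5, 492/5]
after L2 α=1: [173, 230, 98]
after L3 α=0: [173, 230, 98]
after L4 α=1/5: [188, 964/5, 503/5]
after L5 α=3/7: [752/7, 5536/35, 2147/35]
rounded: [107, 158, 61]


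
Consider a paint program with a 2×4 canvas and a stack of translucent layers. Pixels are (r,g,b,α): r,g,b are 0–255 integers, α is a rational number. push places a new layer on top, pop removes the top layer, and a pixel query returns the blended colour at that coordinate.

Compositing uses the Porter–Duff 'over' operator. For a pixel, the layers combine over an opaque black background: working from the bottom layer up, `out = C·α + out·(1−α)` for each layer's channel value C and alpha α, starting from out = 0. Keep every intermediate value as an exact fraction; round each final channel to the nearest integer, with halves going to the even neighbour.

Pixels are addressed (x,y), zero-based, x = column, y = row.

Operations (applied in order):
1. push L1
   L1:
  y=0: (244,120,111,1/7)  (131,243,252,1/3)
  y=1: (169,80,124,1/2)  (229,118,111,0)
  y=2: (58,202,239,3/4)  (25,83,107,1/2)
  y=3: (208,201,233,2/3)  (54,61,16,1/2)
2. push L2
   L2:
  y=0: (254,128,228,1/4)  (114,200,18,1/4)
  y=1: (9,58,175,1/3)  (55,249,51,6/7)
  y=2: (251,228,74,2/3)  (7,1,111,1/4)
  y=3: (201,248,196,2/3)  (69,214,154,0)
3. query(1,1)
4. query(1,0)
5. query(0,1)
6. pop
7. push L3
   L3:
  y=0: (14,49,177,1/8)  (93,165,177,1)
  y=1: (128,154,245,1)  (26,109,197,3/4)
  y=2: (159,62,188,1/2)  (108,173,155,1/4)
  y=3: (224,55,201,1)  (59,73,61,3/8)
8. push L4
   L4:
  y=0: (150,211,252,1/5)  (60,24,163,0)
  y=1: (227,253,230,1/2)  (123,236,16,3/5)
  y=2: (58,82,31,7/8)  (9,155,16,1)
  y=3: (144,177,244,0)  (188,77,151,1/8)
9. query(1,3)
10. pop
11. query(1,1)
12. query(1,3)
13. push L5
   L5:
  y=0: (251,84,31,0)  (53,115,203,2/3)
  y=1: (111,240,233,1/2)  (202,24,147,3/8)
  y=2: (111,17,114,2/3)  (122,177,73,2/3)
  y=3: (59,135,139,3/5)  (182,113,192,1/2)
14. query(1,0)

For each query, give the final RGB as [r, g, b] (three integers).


(1,1) stack=L1,L2; from [0,0,0]:
+L1 (α=0) → [0, 0, 0]
+L2 (α=6/7) → [330/7, 1494/7, 306/7]
→ [47, 213, 44]

query (1,0) [L1,L2] — begin 0,0,0
L1 α=1/3: [131/3, 81, 84]
L2 α=1/4: [245/4, 443/4, 135/2]
= [61, 111, 68]

query (0,1) [L1,L2] — begin 0,0,0
+L1 (α=1/2) → [169/2, 40, 62]
+L2 (α=1/3) → [178/3, 46, 299/3]
rounded: [59, 46, 100]

query (1,3) [L1,L3,L4] — begin 0,0,0
L1 α=1/2: [27, 61/2, 8]
L3 α=3/8: [39, 743/16, 223/8]
L4 α=1/8: [461/8, 6433/128, 2769/64]
→ [58, 50, 43]

(1,1) stack=L1,L3; from [0,0,0]:
after L1 α=0: [0, 0, 0]
after L3 α=3/4: [39/2, 327/4, 591/4]
= [20, 82, 148]

at x=1,y=3 over L1,L3:
+L1 (α=1/2) → [27, 61/2, 8]
+L3 (α=3/8) → [39, 743/16, 223/8]
→ [39, 46, 28]

query (1,0) [L1,L3,L5] — begin 0,0,0
+L1 (α=1/3) → [131/3, 81, 84]
+L3 (α=1) → [93, 165, 177]
+L5 (α=2/3) → [199/3, 395/3, 583/3]
→ [66, 132, 194]


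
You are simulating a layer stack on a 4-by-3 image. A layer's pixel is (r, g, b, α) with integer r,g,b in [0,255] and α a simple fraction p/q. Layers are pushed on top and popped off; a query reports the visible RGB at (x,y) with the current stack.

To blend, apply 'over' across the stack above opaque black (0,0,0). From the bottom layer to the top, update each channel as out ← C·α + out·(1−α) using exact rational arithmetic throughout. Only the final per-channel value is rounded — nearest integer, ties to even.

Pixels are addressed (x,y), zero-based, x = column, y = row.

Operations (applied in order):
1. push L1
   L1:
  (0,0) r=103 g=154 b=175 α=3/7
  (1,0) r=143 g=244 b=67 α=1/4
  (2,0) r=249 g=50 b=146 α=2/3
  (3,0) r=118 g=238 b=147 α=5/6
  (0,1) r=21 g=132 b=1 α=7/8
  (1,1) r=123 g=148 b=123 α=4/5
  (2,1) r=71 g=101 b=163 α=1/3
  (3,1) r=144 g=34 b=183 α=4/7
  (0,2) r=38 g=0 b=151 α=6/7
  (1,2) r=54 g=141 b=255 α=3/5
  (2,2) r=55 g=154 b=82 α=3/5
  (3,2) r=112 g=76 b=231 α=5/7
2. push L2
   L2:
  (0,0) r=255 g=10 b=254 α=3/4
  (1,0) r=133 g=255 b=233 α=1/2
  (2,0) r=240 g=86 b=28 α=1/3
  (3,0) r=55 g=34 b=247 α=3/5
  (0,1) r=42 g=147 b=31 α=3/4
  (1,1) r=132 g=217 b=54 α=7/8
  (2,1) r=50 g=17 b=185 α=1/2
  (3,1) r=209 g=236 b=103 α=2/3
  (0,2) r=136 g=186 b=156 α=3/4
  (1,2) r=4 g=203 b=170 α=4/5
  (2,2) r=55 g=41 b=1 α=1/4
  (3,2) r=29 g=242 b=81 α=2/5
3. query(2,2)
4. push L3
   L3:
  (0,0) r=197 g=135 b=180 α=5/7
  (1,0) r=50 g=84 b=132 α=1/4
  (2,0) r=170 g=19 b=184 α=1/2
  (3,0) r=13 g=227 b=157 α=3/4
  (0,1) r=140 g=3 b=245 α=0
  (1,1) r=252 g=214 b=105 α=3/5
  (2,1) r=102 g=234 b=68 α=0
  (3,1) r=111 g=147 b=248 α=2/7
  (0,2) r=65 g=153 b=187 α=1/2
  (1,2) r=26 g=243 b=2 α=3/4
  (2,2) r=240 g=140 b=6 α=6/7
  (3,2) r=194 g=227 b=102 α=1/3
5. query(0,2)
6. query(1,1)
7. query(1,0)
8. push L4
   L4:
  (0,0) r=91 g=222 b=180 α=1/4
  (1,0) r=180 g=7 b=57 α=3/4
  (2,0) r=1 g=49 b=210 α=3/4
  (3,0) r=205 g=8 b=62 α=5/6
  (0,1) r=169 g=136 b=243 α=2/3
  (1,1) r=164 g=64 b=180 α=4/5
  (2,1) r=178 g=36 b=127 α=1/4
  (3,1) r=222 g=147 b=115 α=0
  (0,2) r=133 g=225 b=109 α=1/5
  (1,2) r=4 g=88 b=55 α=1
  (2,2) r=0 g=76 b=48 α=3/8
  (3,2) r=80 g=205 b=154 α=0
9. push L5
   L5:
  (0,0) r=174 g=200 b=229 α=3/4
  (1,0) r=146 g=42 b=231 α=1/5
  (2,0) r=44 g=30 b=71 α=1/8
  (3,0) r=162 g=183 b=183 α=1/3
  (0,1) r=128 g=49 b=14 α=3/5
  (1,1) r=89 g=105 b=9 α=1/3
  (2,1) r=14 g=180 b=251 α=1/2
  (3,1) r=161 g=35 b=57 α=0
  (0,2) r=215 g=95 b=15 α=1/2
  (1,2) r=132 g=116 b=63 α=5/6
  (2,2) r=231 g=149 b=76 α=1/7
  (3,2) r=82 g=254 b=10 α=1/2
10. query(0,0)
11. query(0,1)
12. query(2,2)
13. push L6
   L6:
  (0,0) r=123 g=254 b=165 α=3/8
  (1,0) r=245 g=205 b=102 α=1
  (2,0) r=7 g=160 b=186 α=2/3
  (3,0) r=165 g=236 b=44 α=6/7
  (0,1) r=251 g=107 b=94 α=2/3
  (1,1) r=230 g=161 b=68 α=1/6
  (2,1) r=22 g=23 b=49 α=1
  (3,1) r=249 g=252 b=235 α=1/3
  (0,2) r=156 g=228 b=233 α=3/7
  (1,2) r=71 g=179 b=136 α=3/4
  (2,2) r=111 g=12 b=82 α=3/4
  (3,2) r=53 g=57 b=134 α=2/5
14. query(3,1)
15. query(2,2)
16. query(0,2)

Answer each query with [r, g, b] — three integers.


(2,2) stack=L1,L2; from [0,0,0]:
+L1 (α=3/5) → [33, 462/5, 246/5]
+L2 (α=1/4) → [77/2, 1591/20, 743/20]
rounded: [38, 80, 37]

query (0,2) [L1,L2,L3] — begin 0,0,0
L1 α=6/7: [228/7, 0, 906/7]
L2 α=3/4: [771/7, 279/2, 2091/14]
L3 α=1/2: [613/7, 585/4, 4709/28]
→ [88, 146, 168]

query (1,1) [L1,L2,L3] — begin 0,0,0
L1 α=4/5: [492/5, 592/5, 492/5]
L2 α=7/8: [639/5, 8187/40, 1191/20]
L3 α=3/5: [5058/25, 21027/100, 4341/50]
→ [202, 210, 87]

at x=1,y=0 over L1,L2,L3:
L1 α=1/4: [143/4, 61, 67/4]
L2 α=1/2: [675/8, 158, 999/8]
L3 α=1/4: [2425/32, 279/2, 4053/32]
rounded: [76, 140, 127]

query (0,0) [L1,L2,L3,L4,L5] — begin 0,0,0
after L1 α=3/7: [309/7, 66, 75]
after L2 α=3/4: [1416/7, 24, 837/4]
after L3 α=5/7: [9727/49, 723/7, 2637/14]
after L4 α=1/4: [8410/49, 3723/28, 10431/56]
after L5 α=3/4: [8497/49, 20523/112, 48903/224]
= [173, 183, 218]

at x=0,y=1 over L1,L2,L3,L4,L5:
after L1 α=7/8: [147/8, 231/2, 7/8]
after L2 α=3/4: [1155/32, 1113/8, 751/32]
after L3 α=0: [1155/32, 1113/8, 751/32]
after L4 α=2/3: [11971/96, 3289/24, 16303/96]
after L5 α=3/5: [30403/240, 5053/60, 18319/240]
rounded: [127, 84, 76]

(2,2) stack=L1,L2,L3,L4,L5; from [0,0,0]:
after L1 α=3/5: [33, 462/5, 246/5]
after L2 α=1/4: [77/2, 1591/20, 743/20]
after L3 α=6/7: [2957/14, 18391/140, 209/20]
after L4 α=3/8: [14785/112, 24775/224, 785/32]
after L5 α=1/7: [57291/392, 91013/784, 3571/112]
→ [146, 116, 32]

(3,1) stack=L1,L2,L3,L4,L5,L6; from [0,0,0]:
after L1 α=4/7: [576/7, 136/7, 732/7]
after L2 α=2/3: [3502/21, 3440/21, 2174/21]
after L3 α=2/7: [22172/147, 23374/147, 21286/147]
after L4 α=0: [22172/147, 23374/147, 21286/147]
after L5 α=0: [22172/147, 23374/147, 21286/147]
after L6 α=1/3: [80947/441, 83792/441, 77117/441]
rounded: [184, 190, 175]

at x=2,y=2 over L1,L2,L3,L4,L5,L6:
+L1 (α=3/5) → [33, 462/5, 246/5]
+L2 (α=1/4) → [77/2, 1591/20, 743/20]
+L3 (α=6/7) → [2957/14, 18391/140, 209/20]
+L4 (α=3/8) → [14785/112, 24775/224, 785/32]
+L5 (α=1/7) → [57291/392, 91013/784, 3571/112]
+L6 (α=3/4) → [187827/1568, 119237/3136, 31123/448]
= [120, 38, 69]

at x=0,y=2 over L1,L2,L3,L4,L5,L6:
+L1 (α=6/7) → [228/7, 0, 906/7]
+L2 (α=3/4) → [771/7, 279/2, 2091/14]
+L3 (α=1/2) → [613/7, 585/4, 4709/28]
+L4 (α=1/5) → [3383/35, 162, 5472/35]
+L5 (α=1/2) → [5454/35, 257/2, 5997/70]
+L6 (α=3/7) → [38196/245, 1198/7, 36459/245]
→ [156, 171, 149]


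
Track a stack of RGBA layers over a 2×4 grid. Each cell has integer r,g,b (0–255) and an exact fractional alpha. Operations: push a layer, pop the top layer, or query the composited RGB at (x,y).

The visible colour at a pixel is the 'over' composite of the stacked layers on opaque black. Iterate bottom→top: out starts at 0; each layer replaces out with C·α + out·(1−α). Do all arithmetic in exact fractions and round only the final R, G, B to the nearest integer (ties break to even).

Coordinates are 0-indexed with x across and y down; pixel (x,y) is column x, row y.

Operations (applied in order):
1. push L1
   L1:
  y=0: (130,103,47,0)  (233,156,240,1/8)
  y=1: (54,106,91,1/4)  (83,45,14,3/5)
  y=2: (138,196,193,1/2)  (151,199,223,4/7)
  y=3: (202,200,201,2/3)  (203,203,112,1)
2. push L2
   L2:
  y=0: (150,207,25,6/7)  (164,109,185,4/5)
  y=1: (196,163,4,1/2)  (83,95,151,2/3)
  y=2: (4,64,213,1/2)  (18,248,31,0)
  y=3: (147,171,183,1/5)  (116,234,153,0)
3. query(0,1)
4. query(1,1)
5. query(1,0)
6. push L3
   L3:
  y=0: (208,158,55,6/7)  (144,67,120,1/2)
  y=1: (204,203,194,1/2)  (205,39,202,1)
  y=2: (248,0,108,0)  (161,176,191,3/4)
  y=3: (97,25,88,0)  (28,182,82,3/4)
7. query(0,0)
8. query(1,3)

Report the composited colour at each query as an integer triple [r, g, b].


query (0,1) [L1,L2] — begin 0,0,0
after L1 α=1/4: [27/2, 53/2, 91/4]
after L2 α=1/2: [419/4, 379/4, 107/8]
rounded: [105, 95, 13]

at x=1,y=1 over L1,L2:
+L1 (α=3/5) → [249/5, 27, 42/5]
+L2 (α=2/3) → [1079/15, 217/3, 1552/15]
→ [72, 72, 103]

query (1,0) [L1,L2] — begin 0,0,0
L1 α=1/8: [233/8, 39/2, 30]
L2 α=4/5: [5481/40, 911/10, 154]
rounded: [137, 91, 154]

query (0,0) [L1,L2,L3] — begin 0,0,0
+L1 (α=0) → [0, 0, 0]
+L2 (α=6/7) → [900/7, 1242/7, 150/7]
+L3 (α=6/7) → [9636/49, 7878/49, 2460/49]
rounded: [197, 161, 50]

(1,3) stack=L1,L2,L3; from [0,0,0]:
after L1 α=1: [203, 203, 112]
after L2 α=0: [203, 203, 112]
after L3 α=3/4: [287/4, 749/4, 179/2]
rounded: [72, 187, 90]


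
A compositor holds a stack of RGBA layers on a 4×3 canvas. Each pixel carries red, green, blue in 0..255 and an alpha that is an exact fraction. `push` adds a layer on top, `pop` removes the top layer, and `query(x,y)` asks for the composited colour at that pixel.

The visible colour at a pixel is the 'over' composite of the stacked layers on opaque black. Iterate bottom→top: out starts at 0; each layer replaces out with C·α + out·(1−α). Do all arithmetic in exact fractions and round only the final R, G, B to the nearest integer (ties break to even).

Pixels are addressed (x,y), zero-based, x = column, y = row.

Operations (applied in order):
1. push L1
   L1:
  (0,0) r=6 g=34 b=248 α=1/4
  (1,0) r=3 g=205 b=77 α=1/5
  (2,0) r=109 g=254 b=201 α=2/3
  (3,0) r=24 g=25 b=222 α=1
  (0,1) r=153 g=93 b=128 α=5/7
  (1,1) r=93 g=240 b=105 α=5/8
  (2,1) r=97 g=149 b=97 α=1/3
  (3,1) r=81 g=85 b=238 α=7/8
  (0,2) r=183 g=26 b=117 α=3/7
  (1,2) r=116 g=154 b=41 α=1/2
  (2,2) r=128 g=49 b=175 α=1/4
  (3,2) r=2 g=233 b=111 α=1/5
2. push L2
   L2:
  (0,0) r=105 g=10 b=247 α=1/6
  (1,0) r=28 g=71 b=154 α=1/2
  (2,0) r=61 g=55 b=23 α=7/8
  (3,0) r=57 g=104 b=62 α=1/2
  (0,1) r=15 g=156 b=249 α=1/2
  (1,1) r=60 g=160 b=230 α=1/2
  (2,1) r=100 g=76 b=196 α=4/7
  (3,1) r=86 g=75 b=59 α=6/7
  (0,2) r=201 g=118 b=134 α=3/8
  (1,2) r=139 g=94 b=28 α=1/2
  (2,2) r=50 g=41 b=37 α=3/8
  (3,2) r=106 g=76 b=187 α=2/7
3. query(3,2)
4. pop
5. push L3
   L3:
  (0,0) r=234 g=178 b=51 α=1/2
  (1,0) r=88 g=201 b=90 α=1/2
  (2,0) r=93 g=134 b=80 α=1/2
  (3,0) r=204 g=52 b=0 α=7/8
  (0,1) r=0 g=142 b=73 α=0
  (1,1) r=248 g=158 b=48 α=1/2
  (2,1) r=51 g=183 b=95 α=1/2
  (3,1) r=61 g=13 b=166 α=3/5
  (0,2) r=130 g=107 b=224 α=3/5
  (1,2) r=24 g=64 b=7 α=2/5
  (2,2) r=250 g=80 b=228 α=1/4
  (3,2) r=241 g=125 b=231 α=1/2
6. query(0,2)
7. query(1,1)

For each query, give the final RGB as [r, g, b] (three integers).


at x=3,y=2 over L1,L2:
L1 α=1/5: [2/5, 233/5, 111/5]
L2 α=2/7: [214/7, 55, 485/7]
= [31, 55, 69]

at x=0,y=2 over L1,L3:
+L1 (α=3/7) → [549/7, 78/7, 351/7]
+L3 (α=3/5) → [3828/35, 2403/35, 5406/35]
→ [109, 69, 154]

query (1,1) [L1,L3] — begin 0,0,0
+L1 (α=5/8) → [465/8, 150, 525/8]
+L3 (α=1/2) → [2449/16, 154, 909/16]
rounded: [153, 154, 57]


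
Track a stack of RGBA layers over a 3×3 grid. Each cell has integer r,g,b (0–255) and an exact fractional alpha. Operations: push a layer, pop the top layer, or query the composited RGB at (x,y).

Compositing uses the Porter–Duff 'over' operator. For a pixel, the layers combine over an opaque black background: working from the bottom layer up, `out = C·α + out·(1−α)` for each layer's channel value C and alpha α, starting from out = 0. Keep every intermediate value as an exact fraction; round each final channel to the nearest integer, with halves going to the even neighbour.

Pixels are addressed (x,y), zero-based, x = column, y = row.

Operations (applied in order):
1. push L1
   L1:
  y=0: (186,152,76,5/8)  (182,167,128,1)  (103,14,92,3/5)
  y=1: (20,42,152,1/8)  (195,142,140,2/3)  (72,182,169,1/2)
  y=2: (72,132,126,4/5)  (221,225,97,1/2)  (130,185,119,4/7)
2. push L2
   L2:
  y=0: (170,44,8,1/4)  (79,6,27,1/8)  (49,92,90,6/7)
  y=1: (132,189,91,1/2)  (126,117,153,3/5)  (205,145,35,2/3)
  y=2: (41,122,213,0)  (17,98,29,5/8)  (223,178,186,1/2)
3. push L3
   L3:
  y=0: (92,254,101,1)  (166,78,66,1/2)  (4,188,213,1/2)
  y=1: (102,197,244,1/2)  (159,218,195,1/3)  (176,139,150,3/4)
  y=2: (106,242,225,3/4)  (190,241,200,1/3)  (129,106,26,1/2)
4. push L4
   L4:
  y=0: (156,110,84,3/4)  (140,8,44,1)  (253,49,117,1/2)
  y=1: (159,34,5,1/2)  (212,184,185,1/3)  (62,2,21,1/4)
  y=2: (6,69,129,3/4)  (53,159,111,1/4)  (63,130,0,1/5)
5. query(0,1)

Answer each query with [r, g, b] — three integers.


(0,1) stack=L1,L2,L3,L4; from [0,0,0]:
after L1 α=1/8: [5/2, 21/4, 19]
after L2 α=1/2: [269/4, 777/8, 55]
after L3 α=1/2: [677/8, 2353/16, 299/2]
after L4 α=1/2: [1949/16, 2897/32, 309/4]
rounded: [122, 91, 77]


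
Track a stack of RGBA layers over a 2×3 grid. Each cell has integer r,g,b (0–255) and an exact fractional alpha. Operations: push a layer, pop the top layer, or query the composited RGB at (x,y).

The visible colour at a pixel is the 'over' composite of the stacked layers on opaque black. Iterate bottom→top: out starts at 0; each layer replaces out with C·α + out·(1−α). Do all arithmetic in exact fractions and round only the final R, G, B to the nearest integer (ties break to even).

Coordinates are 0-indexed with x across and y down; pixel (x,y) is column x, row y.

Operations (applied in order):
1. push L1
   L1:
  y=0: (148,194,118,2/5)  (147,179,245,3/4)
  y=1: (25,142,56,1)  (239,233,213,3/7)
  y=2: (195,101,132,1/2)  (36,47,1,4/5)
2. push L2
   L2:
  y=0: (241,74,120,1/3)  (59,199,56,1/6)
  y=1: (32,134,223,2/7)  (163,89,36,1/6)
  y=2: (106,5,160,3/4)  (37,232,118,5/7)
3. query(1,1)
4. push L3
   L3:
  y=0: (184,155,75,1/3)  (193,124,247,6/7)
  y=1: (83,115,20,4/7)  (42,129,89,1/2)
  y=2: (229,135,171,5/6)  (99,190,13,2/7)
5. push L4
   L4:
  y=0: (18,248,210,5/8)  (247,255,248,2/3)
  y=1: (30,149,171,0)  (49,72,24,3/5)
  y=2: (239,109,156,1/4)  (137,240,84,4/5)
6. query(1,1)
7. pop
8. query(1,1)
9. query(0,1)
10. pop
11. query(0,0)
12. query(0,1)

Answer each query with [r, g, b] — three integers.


(1,1) stack=L1,L2; from [0,0,0]:
L1 α=3/7: [717/7, 699/7, 639/7]
L2 α=1/6: [2363/21, 2059/21, 1149/14]
= [113, 98, 82]

(1,1) stack=L1,L2,L3,L4; from [0,0,0]:
+L1 (α=3/7) → [717/7, 699/7, 639/7]
+L2 (α=1/6) → [2363/21, 2059/21, 1149/14]
+L3 (α=1/2) → [3245/42, 2384/21, 2395/28]
+L4 (α=3/5) → [6332/105, 9304/105, 3403/70]
→ [60, 89, 49]

(1,1) stack=L1,L2,L3; from [0,0,0]:
L1 α=3/7: [717/7, 699/7, 639/7]
L2 α=1/6: [2363/21, 2059/21, 1149/14]
L3 α=1/2: [3245/42, 2384/21, 2395/28]
rounded: [77, 114, 86]

at x=0,y=1 over L1,L2,L3:
+L1 (α=1) → [25, 142, 56]
+L2 (α=2/7) → [27, 978/7, 726/7]
+L3 (α=4/7) → [59, 6154/49, 2738/49]
= [59, 126, 56]

query (0,0) [L1,L2] — begin 0,0,0
L1 α=2/5: [296/5, 388/5, 236/5]
L2 α=1/3: [599/5, 382/5, 1072/15]
= [120, 76, 71]

at x=0,y=1 over L1,L2:
after L1 α=1: [25, 142, 56]
after L2 α=2/7: [27, 978/7, 726/7]
= [27, 140, 104]
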